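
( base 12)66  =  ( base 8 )116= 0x4E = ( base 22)3C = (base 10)78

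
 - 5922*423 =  -2505006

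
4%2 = 0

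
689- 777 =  - 88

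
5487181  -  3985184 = 1501997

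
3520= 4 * 880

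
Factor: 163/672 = 2^(-5)*3^( - 1 )*7^( -1 )*163^1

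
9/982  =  9/982 = 0.01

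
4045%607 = 403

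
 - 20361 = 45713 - 66074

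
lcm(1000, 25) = 1000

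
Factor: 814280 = 2^3*5^1 * 20357^1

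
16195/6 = 2699+1/6 = 2699.17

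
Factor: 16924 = 2^2 * 4231^1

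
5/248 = 5/248 = 0.02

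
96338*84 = 8092392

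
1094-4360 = -3266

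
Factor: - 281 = - 281^1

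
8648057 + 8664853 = 17312910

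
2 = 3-1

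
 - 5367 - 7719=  - 13086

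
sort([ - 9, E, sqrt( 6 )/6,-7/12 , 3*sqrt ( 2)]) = [ - 9,- 7/12, sqrt( 6)/6,E , 3 * sqrt( 2)]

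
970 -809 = 161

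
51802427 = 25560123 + 26242304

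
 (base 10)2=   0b10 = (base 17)2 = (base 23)2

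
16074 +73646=89720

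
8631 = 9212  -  581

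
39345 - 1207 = 38138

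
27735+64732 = 92467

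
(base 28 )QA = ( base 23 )192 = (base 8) 1342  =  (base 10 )738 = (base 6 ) 3230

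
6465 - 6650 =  - 185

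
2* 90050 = 180100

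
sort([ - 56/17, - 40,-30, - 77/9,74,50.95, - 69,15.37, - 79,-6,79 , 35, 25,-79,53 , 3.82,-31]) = [-79, - 79, -69,- 40, - 31,- 30, - 77/9, - 6,-56/17,  3.82,15.37, 25,35,50.95,  53 , 74,79 ] 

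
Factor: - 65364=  - 2^2*3^1*13^1 * 419^1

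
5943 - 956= 4987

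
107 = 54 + 53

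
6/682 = 3/341= 0.01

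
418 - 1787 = -1369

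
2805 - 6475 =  - 3670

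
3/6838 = 3/6838 = 0.00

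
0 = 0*7968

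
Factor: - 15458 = -2^1*59^1*131^1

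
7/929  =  7/929 = 0.01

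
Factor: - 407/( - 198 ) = 37/18 = 2^( - 1 )*3^( - 2 ) * 37^1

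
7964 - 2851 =5113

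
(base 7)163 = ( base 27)3D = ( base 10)94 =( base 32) 2u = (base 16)5e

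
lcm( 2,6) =6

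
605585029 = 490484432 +115100597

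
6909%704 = 573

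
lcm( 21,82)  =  1722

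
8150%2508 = 626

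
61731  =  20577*3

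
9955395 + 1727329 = 11682724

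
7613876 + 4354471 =11968347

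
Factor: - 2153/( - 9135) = 3^(-2)*5^ ( - 1)*7^( - 1)*29^( - 1)* 2153^1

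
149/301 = 149/301 = 0.50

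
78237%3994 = 2351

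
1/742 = 1/742 = 0.00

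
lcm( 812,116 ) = 812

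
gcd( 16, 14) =2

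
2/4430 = 1/2215  =  0.00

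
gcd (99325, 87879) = 1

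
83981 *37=3107297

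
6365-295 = 6070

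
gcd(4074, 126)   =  42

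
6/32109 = 2/10703= 0.00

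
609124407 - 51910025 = 557214382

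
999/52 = 19 + 11/52 = 19.21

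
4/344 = 1/86  =  0.01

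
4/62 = 2/31 = 0.06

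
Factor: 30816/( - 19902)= - 48/31 = - 2^4 * 3^1*31^( - 1)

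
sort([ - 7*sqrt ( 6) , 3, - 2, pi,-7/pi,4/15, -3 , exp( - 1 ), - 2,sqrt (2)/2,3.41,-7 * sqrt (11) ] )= [ - 7*sqrt(11), - 7*sqrt(6), - 3,  -  7/pi, - 2, - 2, 4/15,exp ( - 1), sqrt( 2) /2,3, pi,3.41]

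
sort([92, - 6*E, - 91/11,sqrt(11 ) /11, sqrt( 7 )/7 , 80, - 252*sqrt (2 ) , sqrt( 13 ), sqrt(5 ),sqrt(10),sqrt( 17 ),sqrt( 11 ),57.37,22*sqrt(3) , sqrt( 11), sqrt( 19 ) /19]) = [ - 252*sqrt(2),-6 *E,-91/11, sqrt( 19) /19,sqrt(11 )/11,sqrt( 7 ) /7, sqrt( 5),sqrt(10),sqrt( 11 ),sqrt (11),sqrt( 13 ), sqrt(17 ),22*sqrt( 3 ),57.37, 80,92 ] 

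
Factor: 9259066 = 2^1*1087^1*4259^1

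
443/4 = 443/4 = 110.75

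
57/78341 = 57/78341 = 0.00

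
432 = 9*48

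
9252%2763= 963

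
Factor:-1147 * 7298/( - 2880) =4185403/1440 = 2^(-5)*3^( - 2)*5^( - 1) * 31^1  *37^1*41^1*89^1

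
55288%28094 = 27194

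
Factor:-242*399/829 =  - 96558/829 = - 2^1 * 3^1*7^1*11^2 * 19^1*829^( -1 )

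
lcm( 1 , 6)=6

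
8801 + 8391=17192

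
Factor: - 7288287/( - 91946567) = 3^1*19^( - 1)*251^1 *313^( - 1 )*9679^1*15461^( - 1) 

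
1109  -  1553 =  -444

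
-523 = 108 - 631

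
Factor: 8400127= 61^1*137707^1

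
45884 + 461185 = 507069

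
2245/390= 5 + 59/78= 5.76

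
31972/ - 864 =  - 38 + 215/216 =- 37.00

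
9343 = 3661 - -5682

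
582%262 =58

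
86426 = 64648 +21778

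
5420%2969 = 2451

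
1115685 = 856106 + 259579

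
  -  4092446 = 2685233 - 6777679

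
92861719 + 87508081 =180369800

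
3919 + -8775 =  - 4856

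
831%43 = 14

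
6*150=900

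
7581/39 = 194  +  5/13 = 194.38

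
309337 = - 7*(-44191)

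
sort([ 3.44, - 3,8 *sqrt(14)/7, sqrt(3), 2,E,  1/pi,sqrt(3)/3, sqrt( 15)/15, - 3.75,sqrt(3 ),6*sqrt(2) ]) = [ - 3.75,-3,sqrt( 15)/15, 1/pi,sqrt(3)/3,sqrt( 3 ),sqrt( 3),2,E,3.44 , 8*sqrt( 14) /7, 6*sqrt(2 ) ] 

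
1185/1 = 1185 =1185.00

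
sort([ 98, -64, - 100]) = [ - 100  , - 64 , 98]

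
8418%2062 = 170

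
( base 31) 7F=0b11101000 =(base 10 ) 232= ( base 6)1024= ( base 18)CG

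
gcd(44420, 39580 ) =20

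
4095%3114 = 981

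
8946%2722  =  780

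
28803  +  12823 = 41626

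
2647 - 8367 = -5720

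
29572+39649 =69221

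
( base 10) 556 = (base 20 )17G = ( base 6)2324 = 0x22C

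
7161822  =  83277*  86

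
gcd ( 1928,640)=8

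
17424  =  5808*3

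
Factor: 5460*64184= 2^5*3^1*5^1*7^1*13^1*71^1*113^1 = 350444640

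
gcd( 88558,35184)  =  2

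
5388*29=156252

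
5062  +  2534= 7596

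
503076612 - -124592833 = 627669445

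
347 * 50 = 17350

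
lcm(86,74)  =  3182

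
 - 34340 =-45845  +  11505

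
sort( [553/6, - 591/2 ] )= [ - 591/2, 553/6 ] 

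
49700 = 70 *710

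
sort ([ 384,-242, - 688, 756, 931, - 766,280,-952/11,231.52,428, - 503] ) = [  -  766,-688 ,-503, - 242,  -  952/11,231.52,280,384,428, 756, 931 ]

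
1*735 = 735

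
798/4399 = 798/4399 = 0.18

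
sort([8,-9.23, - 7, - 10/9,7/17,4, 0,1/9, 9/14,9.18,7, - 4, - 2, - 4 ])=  [ -9.23, - 7, - 4, - 4 , - 2, - 10/9,0, 1/9,7/17 , 9/14 , 4, 7, 8,9.18]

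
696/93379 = 696/93379 = 0.01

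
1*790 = 790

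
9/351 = 1/39 = 0.03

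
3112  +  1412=4524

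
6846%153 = 114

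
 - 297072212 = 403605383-700677595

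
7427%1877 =1796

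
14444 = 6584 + 7860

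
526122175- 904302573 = -378180398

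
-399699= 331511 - 731210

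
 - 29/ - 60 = 29/60= 0.48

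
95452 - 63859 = 31593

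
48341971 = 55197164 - 6855193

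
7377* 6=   44262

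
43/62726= 43/62726=0.00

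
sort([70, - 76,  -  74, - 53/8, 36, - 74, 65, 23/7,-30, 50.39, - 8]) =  [ - 76, - 74,-74 , - 30 ,-8, - 53/8,23/7, 36,  50.39, 65,70 ] 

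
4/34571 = 4/34571 = 0.00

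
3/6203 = 3/6203= 0.00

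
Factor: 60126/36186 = 10021/6031=11^1 *37^(- 1)*163^ ( - 1) * 911^1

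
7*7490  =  52430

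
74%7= 4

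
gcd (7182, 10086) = 6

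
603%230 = 143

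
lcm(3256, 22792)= 22792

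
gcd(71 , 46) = 1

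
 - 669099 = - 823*813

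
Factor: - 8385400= - 2^3*5^2*41927^1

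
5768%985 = 843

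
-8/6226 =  - 1 + 3109/3113= -0.00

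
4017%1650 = 717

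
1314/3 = 438 =438.00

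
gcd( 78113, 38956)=1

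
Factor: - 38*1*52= -2^3*13^1*19^1 = - 1976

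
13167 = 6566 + 6601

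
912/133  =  48/7 = 6.86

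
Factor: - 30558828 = - 2^2 * 3^1 * 2546569^1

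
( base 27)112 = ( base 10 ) 758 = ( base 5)11013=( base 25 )158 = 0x2f6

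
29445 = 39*755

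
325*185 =60125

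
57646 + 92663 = 150309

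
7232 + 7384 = 14616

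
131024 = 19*6896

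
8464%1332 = 472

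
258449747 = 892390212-633940465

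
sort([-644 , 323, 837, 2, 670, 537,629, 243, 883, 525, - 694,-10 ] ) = [ - 694, - 644,- 10, 2,  243,323,525 , 537 , 629, 670,837,883 ] 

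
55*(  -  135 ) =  - 7425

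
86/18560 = 43/9280 =0.00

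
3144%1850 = 1294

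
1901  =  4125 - 2224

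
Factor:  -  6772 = -2^2 * 1693^1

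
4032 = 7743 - 3711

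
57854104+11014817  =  68868921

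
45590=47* 970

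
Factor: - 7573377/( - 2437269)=7^1*773^( - 1)*1051^ (- 1 )*360637^1 = 2524459/812423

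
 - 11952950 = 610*( - 19595 ) 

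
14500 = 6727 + 7773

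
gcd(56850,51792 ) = 6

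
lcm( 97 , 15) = 1455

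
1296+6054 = 7350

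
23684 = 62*382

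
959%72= 23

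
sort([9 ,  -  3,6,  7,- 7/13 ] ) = [  -  3, - 7/13,  6,7,9]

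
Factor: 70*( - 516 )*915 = -2^3*3^2* 5^2*7^1*43^1*61^1 = - 33049800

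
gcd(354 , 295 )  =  59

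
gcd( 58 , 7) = 1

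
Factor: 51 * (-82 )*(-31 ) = 129642 = 2^1*3^1*17^1 * 31^1*41^1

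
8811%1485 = 1386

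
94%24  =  22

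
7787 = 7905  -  118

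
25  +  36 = 61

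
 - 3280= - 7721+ 4441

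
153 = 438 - 285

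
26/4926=13/2463 = 0.01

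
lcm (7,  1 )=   7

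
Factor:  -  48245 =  - 5^1*9649^1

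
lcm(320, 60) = 960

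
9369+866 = 10235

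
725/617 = 1 + 108/617= 1.18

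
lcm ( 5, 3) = 15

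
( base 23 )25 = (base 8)63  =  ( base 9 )56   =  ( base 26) 1P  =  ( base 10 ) 51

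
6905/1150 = 6 + 1/230 = 6.00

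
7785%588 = 141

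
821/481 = 821/481 =1.71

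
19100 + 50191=69291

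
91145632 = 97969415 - 6823783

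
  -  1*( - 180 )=180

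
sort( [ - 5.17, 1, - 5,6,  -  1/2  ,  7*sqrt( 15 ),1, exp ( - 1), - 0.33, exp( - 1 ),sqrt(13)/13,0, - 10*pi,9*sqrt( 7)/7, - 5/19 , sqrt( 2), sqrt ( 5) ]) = [ - 10*pi, - 5.17 ,  -  5, - 1/2,-0.33, - 5/19,0 , sqrt(13 )/13, exp ( - 1), exp( - 1) , 1,1,sqrt(2 ),sqrt( 5 ) , 9*sqrt ( 7) /7,  6,  7*sqrt(15) ] 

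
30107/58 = 519 + 5/58 =519.09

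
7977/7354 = 7977/7354 = 1.08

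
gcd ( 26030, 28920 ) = 10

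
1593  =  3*531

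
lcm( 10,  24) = 120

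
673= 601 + 72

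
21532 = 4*5383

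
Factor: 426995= 5^1*23^1*47^1*79^1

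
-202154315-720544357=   -922698672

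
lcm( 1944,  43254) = 173016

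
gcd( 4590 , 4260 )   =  30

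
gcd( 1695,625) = 5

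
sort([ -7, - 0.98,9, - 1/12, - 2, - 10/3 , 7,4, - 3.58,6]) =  [ - 7,-3.58,-10/3,-2, - 0.98,-1/12,4, 6, 7,9 ]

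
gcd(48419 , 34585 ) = 6917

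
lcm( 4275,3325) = 29925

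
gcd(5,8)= 1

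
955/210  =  4 + 23/42 =4.55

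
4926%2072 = 782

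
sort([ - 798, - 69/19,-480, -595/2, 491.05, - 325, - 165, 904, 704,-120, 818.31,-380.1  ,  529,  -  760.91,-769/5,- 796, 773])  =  [-798, - 796, - 760.91, - 480,  -  380.1,-325 ,  -  595/2,  -  165,-769/5, - 120 , - 69/19,491.05, 529, 704, 773, 818.31,  904 ] 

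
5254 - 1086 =4168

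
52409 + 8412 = 60821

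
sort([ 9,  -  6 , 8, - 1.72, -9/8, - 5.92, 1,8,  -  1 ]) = [ - 6, -5.92,  -  1.72 , - 9/8, - 1, 1, 8, 8,9]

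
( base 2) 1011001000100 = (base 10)5700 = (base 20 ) e50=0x1644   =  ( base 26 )8b6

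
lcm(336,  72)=1008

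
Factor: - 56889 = - 3^3 * 7^2*43^1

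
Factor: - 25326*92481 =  - 2^1*3^4*7^1 * 29^1*67^1 * 1063^1 = - 2342173806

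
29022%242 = 224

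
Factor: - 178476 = -2^2* 3^1*107^1 * 139^1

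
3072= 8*384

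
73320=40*1833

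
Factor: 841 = 29^2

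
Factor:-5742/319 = -2^1* 3^2  =  - 18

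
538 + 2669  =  3207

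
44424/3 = 14808 = 14808.00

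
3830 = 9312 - 5482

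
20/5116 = 5/1279 = 0.00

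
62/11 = 62/11 = 5.64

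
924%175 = 49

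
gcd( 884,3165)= 1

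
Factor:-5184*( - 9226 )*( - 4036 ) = - 2^9 * 3^4*7^1*659^1*1009^1= - 193032129024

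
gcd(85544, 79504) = 8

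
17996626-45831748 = -27835122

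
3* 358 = 1074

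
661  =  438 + 223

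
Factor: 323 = 17^1*19^1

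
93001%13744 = 10537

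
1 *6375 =6375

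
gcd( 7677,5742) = 9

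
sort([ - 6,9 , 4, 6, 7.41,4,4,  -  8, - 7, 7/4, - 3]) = [ - 8, - 7,  -  6, - 3,  7/4,4,  4 , 4,6,7.41,9]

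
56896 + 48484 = 105380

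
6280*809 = 5080520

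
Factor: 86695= 5^1*7^1*2477^1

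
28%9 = 1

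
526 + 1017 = 1543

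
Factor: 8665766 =2^1 * 47^1* 92189^1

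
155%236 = 155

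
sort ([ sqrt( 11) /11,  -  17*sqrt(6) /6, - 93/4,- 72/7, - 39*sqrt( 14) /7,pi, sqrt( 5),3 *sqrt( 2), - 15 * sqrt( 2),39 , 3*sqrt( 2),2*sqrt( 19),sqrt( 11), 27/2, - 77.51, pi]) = [ - 77.51 , - 93/4,-15*sqrt (2),-39*sqrt(14) /7,  -  72/7,-17*sqrt( 6)/6, sqrt( 11) /11 , sqrt( 5 ),pi, pi, sqrt( 11),3*sqrt( 2 ) , 3*sqrt( 2), 2*sqrt(19),27/2,39 ] 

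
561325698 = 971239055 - 409913357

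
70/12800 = 7/1280 = 0.01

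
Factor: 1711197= 3^2 * 19^1 * 10007^1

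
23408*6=140448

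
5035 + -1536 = 3499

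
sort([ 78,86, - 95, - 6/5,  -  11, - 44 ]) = [ - 95,-44,  -  11, - 6/5,78,86]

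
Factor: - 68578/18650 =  - 5^( - 2)*17^1 *373^( - 1 )*2017^1 = - 34289/9325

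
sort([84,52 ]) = [52, 84]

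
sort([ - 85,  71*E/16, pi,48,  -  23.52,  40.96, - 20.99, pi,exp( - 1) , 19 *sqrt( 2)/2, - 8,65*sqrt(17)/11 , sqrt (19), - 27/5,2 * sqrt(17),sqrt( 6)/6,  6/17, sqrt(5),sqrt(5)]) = [ - 85, - 23.52, - 20.99, - 8, - 27/5, 6/17, exp(-1),sqrt(6)/6, sqrt(5), sqrt(5),pi, pi, sqrt(19),2* sqrt( 17),71*E/16,  19*sqrt(2 ) /2, 65*sqrt(17 )/11 , 40.96, 48] 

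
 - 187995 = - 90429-97566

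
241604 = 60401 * 4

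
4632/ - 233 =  - 20 + 28/233 = -19.88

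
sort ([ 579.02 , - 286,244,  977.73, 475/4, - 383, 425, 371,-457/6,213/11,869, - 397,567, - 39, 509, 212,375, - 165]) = [ - 397,-383,-286, - 165, - 457/6, - 39,213/11, 475/4, 212,244,371,375,425,509, 567, 579.02,869, 977.73]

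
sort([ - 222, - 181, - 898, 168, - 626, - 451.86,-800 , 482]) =[ - 898, - 800, - 626, - 451.86,-222, - 181, 168, 482 ] 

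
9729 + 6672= 16401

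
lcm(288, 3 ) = 288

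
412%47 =36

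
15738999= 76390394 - 60651395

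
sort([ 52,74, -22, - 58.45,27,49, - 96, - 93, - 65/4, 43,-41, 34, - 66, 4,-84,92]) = [- 96, - 93,-84,-66, - 58.45, - 41, - 22, - 65/4,4 , 27 , 34,43,49,52, 74,92]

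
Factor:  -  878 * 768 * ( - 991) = 668235264= 2^9* 3^1  *439^1*991^1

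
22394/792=11197/396= 28.28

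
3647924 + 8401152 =12049076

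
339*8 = 2712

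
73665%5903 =2829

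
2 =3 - 1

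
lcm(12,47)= 564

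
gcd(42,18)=6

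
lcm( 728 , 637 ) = 5096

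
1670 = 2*835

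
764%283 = 198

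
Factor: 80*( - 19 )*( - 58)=2^5*5^1*19^1*29^1= 88160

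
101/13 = 101/13 = 7.77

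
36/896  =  9/224  =  0.04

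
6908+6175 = 13083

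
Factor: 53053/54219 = 91/93 = 3^( - 1 )* 7^1*13^1*31^( - 1)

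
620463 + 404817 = 1025280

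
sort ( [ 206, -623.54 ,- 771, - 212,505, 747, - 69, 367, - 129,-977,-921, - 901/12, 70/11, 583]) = [ - 977, - 921, - 771, - 623.54,  -  212, - 129,-901/12, - 69, 70/11,  206, 367, 505, 583,747]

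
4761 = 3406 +1355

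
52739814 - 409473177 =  - 356733363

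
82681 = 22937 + 59744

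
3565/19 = 3565/19 = 187.63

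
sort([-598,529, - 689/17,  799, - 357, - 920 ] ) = [ - 920, - 598, - 357 ,-689/17, 529, 799 ] 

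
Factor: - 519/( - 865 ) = 3/5 = 3^1 * 5^( - 1) 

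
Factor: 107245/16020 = 241/36 = 2^( - 2)*3^(- 2 )*241^1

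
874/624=1  +  125/312 = 1.40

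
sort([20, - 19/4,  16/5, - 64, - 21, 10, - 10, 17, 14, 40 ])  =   [- 64 ,-21, - 10,-19/4,  16/5,10,14, 17, 20, 40 ]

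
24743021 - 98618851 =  - 73875830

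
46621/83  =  561 + 58/83  =  561.70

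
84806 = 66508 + 18298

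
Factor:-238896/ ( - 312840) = 42/55 = 2^1*3^1*5^(  -  1 )*7^1 * 11^( - 1)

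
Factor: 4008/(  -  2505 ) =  - 8/5 = - 2^3*5^( - 1) 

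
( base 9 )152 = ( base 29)4c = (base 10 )128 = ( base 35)3n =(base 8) 200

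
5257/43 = 122  +  11/43  =  122.26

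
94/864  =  47/432 = 0.11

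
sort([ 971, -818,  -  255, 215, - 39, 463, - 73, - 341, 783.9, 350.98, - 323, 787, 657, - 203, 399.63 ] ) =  [- 818,-341,  -  323, - 255, - 203 , -73, - 39,215,350.98, 399.63,463,657, 783.9 , 787, 971 ]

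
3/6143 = 3/6143  =  0.00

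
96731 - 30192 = 66539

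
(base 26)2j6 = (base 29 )25p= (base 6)12324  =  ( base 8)3474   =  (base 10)1852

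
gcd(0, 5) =5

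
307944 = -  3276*( - 94)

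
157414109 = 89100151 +68313958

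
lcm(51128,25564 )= 51128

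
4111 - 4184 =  - 73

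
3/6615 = 1/2205 = 0.00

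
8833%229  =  131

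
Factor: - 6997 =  - 6997^1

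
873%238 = 159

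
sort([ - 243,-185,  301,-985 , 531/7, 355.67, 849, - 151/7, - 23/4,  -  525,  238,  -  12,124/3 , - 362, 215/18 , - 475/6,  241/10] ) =[ - 985, - 525,-362, - 243, - 185,- 475/6,  -  151/7 , - 12,- 23/4,215/18, 241/10,124/3,531/7, 238,301 , 355.67, 849]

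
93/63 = 1  +  10/21 = 1.48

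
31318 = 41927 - 10609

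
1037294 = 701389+335905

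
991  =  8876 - 7885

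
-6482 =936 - 7418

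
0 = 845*0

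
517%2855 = 517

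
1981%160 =61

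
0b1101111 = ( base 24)4F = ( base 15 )76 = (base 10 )111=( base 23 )4J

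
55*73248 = 4028640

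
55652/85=55652/85 = 654.73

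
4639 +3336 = 7975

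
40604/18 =20302/9=2255.78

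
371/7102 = 7/134 = 0.05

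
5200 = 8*650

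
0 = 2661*0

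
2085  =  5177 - 3092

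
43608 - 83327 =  - 39719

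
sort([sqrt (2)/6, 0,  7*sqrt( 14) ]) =[0 , sqrt(2)/6,7*sqrt ( 14 )]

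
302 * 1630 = 492260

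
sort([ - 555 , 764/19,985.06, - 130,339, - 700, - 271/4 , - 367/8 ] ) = [-700, - 555, -130, - 271/4, - 367/8,764/19,  339 , 985.06] 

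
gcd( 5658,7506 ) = 6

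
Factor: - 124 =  - 2^2 * 31^1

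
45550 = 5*9110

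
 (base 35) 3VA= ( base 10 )4770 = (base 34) 44a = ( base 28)62A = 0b1001010100010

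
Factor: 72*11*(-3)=  -  2^3 * 3^3*11^1 = -2376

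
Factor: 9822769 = 11^1*61^1 * 14639^1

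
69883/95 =69883/95 = 735.61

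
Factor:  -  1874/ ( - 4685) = 2^1*5^(  -  1) = 2/5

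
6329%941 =683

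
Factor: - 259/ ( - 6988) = 2^( - 2) * 7^1*37^1*1747^( - 1)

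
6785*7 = 47495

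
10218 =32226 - 22008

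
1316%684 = 632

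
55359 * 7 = 387513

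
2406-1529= 877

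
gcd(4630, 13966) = 2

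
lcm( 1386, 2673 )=37422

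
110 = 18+92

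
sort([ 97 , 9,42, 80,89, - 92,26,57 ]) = [  -  92,9 , 26,42,57, 80,  89, 97]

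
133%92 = 41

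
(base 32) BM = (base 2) 101110110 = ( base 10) 374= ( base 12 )272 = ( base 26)EA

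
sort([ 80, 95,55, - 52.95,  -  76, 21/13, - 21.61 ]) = [ - 76,  -  52.95,-21.61,21/13,55,  80, 95]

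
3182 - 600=2582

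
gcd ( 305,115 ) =5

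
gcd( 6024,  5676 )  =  12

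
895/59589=895/59589 = 0.02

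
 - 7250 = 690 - 7940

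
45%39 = 6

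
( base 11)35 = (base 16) 26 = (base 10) 38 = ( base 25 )1D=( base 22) 1G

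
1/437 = 1/437 = 0.00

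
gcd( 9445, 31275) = 5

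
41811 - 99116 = - 57305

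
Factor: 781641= 3^2*  7^1 * 19^1*653^1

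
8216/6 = 4108/3 = 1369.33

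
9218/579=15  +  533/579= 15.92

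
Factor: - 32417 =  - 7^1 *11^1*421^1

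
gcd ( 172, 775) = 1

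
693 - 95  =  598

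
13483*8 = 107864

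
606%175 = 81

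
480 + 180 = 660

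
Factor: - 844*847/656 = -2^ (-2 )*7^1*11^2*41^(  -  1 )*211^1 = -  178717/164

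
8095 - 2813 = 5282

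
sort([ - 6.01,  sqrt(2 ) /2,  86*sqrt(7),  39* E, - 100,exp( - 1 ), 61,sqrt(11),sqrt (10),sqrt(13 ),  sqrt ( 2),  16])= [ - 100,-6.01,exp( - 1), sqrt(2 ) /2,  sqrt(2), sqrt(10 ),  sqrt(11 ),sqrt (13 ),  16, 61,  39*E, 86*sqrt( 7)]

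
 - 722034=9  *( - 80226) 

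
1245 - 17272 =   -  16027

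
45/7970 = 9/1594 = 0.01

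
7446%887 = 350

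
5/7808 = 5/7808= 0.00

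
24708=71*348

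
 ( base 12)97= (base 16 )73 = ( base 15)7a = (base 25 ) 4F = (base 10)115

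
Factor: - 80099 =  - 173^1*463^1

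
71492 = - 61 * (- 1172 )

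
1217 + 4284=5501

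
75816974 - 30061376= 45755598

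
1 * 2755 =2755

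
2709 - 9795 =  - 7086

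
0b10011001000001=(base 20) 149d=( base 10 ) 9793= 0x2641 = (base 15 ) 2D7D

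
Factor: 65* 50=2^1*5^3*13^1=3250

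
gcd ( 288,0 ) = 288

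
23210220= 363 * 63940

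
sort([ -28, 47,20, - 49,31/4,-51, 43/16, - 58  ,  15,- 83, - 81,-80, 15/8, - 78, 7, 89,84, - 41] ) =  [ - 83, - 81,-80, - 78,- 58, - 51, - 49, - 41, - 28,15/8,43/16,7,31/4,15,20, 47,84,89 ] 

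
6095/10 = 609 + 1/2 = 609.50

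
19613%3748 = 873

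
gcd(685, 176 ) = 1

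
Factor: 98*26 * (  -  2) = -2^3*7^2*13^1 = - 5096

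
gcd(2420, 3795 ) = 55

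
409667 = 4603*89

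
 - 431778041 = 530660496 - 962438537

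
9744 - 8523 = 1221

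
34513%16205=2103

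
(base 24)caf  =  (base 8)15777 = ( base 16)1bff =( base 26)afh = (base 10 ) 7167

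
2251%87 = 76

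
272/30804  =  4/453   =  0.01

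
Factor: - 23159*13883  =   - 321516397  =  - 13883^1*23159^1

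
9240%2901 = 537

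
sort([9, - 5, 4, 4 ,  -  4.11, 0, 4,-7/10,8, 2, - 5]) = [ - 5, - 5, - 4.11, - 7/10, 0,2, 4, 4, 4, 8,9]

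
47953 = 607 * 79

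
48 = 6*8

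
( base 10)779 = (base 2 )1100001011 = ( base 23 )1ak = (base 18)275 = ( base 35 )M9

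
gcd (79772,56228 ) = 4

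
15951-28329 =  -  12378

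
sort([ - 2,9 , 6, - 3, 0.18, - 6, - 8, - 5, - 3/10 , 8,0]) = [ - 8, - 6, - 5,  -  3,  -  2 , - 3/10,  0, 0.18, 6, 8, 9]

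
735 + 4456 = 5191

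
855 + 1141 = 1996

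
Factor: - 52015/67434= -2^( - 1 )*3^(-1 )*5^1*101^1*103^1*11239^ (-1) 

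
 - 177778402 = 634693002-812471404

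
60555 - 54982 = 5573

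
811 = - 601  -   - 1412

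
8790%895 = 735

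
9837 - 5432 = 4405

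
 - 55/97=-55/97 = - 0.57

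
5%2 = 1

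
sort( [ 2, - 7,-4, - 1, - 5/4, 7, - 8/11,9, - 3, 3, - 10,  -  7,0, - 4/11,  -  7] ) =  [ -10, - 7,  -  7, - 7,-4, - 3, -5/4, - 1, - 8/11, - 4/11,0, 2, 3, 7,9] 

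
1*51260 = 51260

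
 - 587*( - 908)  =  532996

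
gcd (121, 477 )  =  1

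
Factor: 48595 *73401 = 3^1*5^1 * 43^1*569^1*9719^1 = 3566921595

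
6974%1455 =1154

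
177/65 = 2 + 47/65 = 2.72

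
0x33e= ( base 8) 1476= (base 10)830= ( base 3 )1010202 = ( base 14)434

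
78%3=0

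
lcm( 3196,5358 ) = 182172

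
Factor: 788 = 2^2*197^1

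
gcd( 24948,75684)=84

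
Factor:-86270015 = - 5^1*13^1* 1327231^1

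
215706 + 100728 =316434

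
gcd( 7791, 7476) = 21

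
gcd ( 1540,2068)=44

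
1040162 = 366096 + 674066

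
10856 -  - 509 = 11365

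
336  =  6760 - 6424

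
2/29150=1/14575 =0.00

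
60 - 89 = -29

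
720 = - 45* ( - 16)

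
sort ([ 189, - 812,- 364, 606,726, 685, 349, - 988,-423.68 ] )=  [ - 988 , - 812,-423.68, - 364 , 189, 349, 606, 685, 726] 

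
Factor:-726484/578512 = -869/692=- 2^( - 2)*11^1*79^1*173^( - 1)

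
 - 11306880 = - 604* 18720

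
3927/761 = 5 +122/761  =  5.16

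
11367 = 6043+5324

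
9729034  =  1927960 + 7801074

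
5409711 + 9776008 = 15185719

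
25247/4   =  25247/4 = 6311.75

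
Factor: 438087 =3^1*13^1*47^1 * 239^1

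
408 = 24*17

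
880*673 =592240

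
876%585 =291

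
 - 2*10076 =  -20152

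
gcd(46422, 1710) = 18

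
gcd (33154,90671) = 1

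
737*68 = 50116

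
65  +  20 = 85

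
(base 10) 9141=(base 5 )243031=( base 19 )1662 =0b10001110110101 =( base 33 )8D0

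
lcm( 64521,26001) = 1742067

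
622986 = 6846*91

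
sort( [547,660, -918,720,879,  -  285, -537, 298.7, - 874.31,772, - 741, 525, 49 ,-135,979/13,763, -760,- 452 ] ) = [ - 918,  -  874.31 ,- 760, - 741, - 537, -452, - 285,-135,49,979/13,298.7,525, 547,660,720,763,772, 879]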